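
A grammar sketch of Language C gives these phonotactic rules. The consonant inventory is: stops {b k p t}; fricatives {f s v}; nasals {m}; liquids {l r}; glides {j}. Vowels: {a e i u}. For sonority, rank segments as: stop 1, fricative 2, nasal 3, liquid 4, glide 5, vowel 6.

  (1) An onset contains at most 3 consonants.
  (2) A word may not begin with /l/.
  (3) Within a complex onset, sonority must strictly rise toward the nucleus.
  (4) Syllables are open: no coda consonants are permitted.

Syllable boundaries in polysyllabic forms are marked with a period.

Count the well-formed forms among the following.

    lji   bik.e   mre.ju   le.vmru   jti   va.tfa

lji — violates constraint 2: word begins with /l/ → ill-formed
bik.e — violates constraint 4: syllable 1 coda /k/ has 1 consonant (> 0) → ill-formed
mre.ju — σ1 onset /mr/ (3→4 rises), coda /∅/ ok; σ2 onset /j/, coda /∅/ ok → well-formed
le.vmru — violates constraint 2: word begins with /l/ → ill-formed
jti — violates constraint 3: syllable 1 onset /jt/: /j/ (glide, 5) → /t/ (stop, 1) does not rise → ill-formed
va.tfa — σ1 onset /v/, coda /∅/ ok; σ2 onset /tf/ (1→2 rises), coda /∅/ ok → well-formed
Well-formed: mre.ju, va.tfa → 2.

2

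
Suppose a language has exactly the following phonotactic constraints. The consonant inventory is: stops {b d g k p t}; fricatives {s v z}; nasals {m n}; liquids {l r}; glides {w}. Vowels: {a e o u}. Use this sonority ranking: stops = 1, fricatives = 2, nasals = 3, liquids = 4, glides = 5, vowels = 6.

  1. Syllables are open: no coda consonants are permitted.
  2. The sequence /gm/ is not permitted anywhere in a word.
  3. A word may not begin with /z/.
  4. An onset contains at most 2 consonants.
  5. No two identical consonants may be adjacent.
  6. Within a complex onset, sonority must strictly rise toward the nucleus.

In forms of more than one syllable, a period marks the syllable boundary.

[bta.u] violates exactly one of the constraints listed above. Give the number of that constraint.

[bta.u]: syllable 1 onset /bt/: /b/ (stop, 1) → /t/ (stop, 1) does not rise.
This is a violation of constraint 6: "Within a complex onset, sonority must strictly rise toward the nucleus."
The remaining constraints (1, 2, 3, 4, 5) are satisfied.

6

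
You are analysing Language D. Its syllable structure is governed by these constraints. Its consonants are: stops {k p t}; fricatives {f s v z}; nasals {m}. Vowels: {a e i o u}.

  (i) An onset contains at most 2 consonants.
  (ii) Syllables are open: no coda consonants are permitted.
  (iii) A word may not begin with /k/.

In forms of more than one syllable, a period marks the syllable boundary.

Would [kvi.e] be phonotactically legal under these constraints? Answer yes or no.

[kvi.e] — violates constraint (iii): word begins with /k/ → phonotactically illegal

no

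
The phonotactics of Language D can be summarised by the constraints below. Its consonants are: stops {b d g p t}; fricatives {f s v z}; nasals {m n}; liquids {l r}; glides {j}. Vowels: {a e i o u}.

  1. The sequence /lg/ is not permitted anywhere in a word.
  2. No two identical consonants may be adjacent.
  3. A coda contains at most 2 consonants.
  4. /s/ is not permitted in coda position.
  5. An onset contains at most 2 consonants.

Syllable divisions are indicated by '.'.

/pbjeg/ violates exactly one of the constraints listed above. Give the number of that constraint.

5

/pbjeg/: syllable 1 onset /pbj/ has 3 consonants (> 2).
This is a violation of constraint 5: "An onset contains at most 2 consonants."
The remaining constraints (1, 2, 3, 4) are satisfied.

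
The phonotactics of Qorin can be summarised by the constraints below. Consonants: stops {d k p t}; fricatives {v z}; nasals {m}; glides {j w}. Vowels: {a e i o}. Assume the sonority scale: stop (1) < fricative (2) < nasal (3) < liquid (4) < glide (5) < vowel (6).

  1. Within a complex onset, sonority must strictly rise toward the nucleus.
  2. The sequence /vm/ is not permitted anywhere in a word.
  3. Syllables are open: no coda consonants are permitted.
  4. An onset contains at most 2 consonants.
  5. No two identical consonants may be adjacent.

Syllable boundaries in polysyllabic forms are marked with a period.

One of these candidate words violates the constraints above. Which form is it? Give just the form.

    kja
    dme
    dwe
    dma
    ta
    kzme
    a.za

kja — σ1 onset /kj/ (1→5 rises), coda /∅/ ok → well-formed
dme — σ1 onset /dm/ (1→3 rises), coda /∅/ ok → well-formed
dwe — σ1 onset /dw/ (1→5 rises), coda /∅/ ok → well-formed
dma — σ1 onset /dm/ (1→3 rises), coda /∅/ ok → well-formed
ta — σ1 onset /t/, coda /∅/ ok → well-formed
kzme — violates constraint 4: syllable 1 onset /kzm/ has 3 consonants (> 2) → ill-formed
a.za — σ1 onset /∅/, coda /∅/ ok; σ2 onset /z/, coda /∅/ ok → well-formed

kzme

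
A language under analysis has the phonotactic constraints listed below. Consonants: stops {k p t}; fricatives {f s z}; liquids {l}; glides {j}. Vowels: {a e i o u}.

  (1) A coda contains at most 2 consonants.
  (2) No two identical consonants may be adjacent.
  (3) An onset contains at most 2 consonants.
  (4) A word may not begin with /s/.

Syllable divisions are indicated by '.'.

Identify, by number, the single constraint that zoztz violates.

1

zoztz: syllable 1 coda /ztz/ has 3 consonants (> 2).
This is a violation of constraint 1: "A coda contains at most 2 consonants."
The remaining constraints (2, 3, 4) are satisfied.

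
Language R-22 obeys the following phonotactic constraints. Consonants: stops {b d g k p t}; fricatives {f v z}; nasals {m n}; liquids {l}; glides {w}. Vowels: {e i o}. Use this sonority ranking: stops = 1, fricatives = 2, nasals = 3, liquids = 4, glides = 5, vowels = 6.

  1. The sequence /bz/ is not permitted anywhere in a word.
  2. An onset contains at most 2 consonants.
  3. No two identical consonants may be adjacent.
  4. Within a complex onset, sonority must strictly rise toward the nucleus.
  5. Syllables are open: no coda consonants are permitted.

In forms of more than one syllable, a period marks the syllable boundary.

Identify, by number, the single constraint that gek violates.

5

gek: syllable 1 coda /k/ has 1 consonant (> 0).
This is a violation of constraint 5: "Syllables are open: no coda consonants are permitted."
The remaining constraints (1, 2, 3, 4) are satisfied.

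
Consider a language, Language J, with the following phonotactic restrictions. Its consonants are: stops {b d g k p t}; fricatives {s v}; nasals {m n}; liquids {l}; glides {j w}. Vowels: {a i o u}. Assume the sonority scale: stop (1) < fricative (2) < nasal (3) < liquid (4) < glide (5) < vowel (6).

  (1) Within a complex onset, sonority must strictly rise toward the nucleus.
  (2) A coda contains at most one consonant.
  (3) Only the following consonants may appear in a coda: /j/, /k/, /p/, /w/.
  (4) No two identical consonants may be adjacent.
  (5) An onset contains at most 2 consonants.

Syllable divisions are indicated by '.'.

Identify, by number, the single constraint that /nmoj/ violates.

1

/nmoj/: syllable 1 onset /nm/: /n/ (nasal, 3) → /m/ (nasal, 3) does not rise.
This is a violation of constraint 1: "Within a complex onset, sonority must strictly rise toward the nucleus."
The remaining constraints (2, 3, 4, 5) are satisfied.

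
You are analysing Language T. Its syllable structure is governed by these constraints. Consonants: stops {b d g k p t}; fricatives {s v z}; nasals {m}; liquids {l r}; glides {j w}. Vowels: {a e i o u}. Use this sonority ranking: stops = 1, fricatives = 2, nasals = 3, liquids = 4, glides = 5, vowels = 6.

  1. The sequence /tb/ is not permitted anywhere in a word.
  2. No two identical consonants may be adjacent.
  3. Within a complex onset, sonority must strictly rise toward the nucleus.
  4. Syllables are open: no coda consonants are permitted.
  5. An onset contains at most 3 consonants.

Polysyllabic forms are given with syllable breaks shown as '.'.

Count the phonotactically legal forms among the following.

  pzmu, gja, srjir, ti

3

pzmu — σ1 onset /pzm/ (1→2→3 rises), coda /∅/ ok → phonotactically legal
gja — σ1 onset /gj/ (1→5 rises), coda /∅/ ok → phonotactically legal
srjir — violates constraint 4: syllable 1 coda /r/ has 1 consonant (> 0) → phonotactically illegal
ti — σ1 onset /t/, coda /∅/ ok → phonotactically legal
Phonotactically legal: pzmu, gja, ti → 3.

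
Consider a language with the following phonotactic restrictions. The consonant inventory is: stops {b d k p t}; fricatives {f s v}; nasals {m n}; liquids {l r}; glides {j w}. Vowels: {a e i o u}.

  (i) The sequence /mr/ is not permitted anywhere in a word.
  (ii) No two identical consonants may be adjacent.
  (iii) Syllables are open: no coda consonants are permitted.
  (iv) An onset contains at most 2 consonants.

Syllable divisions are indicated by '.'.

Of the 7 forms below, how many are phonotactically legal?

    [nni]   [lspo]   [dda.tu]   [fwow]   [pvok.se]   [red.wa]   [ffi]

[nni] — violates constraint (ii): adjacent identical consonants /nn/ → phonotactically illegal
[lspo] — violates constraint (iv): syllable 1 onset /lsp/ has 3 consonants (> 2) → phonotactically illegal
[dda.tu] — violates constraint (ii): adjacent identical consonants /dd/ → phonotactically illegal
[fwow] — violates constraint (iii): syllable 1 coda /w/ has 1 consonant (> 0) → phonotactically illegal
[pvok.se] — violates constraint (iii): syllable 1 coda /k/ has 1 consonant (> 0) → phonotactically illegal
[red.wa] — violates constraint (iii): syllable 1 coda /d/ has 1 consonant (> 0) → phonotactically illegal
[ffi] — violates constraint (ii): adjacent identical consonants /ff/ → phonotactically illegal
No form is phonotactically legal → 0.

0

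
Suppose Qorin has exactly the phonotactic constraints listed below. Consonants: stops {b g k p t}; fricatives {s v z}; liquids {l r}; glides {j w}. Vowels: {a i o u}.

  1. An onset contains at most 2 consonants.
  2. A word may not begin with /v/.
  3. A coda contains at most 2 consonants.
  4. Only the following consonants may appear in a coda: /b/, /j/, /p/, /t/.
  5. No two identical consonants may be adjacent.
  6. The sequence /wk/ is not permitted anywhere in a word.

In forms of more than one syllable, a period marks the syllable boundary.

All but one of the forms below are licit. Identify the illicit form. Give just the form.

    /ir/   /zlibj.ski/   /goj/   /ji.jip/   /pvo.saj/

/ir/ — violates constraint 4: syllable 1 coda contains /r/, which is not a licensed coda consonant → illicit
/zlibj.ski/ — σ1 onset /zl/ (2C), coda /bj/ (2C) ok; σ2 onset /sk/ (2C), coda /∅/ ok → licit
/goj/ — σ1 onset /g/, coda /j/ ok → licit
/ji.jip/ — σ1 onset /j/, coda /∅/ ok; σ2 onset /j/, coda /p/ ok → licit
/pvo.saj/ — σ1 onset /pv/ (2C), coda /∅/ ok; σ2 onset /s/, coda /j/ ok → licit

/ir/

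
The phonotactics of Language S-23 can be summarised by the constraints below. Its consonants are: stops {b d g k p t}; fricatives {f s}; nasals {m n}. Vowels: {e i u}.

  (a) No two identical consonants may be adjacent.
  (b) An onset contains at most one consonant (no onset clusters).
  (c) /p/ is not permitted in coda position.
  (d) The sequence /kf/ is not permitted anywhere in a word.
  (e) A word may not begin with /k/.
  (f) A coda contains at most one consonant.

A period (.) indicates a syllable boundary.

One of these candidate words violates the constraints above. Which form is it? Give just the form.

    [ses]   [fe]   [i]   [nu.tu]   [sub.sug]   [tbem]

[tbem]

[ses] — σ1 onset /s/, coda /s/ ok → licit
[fe] — σ1 onset /f/, coda /∅/ ok → licit
[i] — σ1 onset /∅/, coda /∅/ ok → licit
[nu.tu] — σ1 onset /n/, coda /∅/ ok; σ2 onset /t/, coda /∅/ ok → licit
[sub.sug] — σ1 onset /s/, coda /b/ ok; σ2 onset /s/, coda /g/ ok → licit
[tbem] — violates constraint (b): syllable 1 onset /tb/ has 2 consonants (> 1) → illicit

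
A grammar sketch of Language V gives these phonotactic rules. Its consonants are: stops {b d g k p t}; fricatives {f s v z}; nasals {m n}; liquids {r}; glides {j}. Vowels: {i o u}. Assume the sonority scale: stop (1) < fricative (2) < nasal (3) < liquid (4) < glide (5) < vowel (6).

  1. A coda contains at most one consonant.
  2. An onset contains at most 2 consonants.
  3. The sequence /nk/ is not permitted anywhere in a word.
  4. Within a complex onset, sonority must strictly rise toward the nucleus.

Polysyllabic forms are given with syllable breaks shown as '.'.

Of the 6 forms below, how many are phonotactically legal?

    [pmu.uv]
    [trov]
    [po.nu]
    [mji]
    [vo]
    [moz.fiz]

6

[pmu.uv] — σ1 onset /pm/ (1→3 rises), coda /∅/ ok; σ2 onset /∅/, coda /v/ ok → phonotactically legal
[trov] — σ1 onset /tr/ (1→4 rises), coda /v/ ok → phonotactically legal
[po.nu] — σ1 onset /p/, coda /∅/ ok; σ2 onset /n/, coda /∅/ ok → phonotactically legal
[mji] — σ1 onset /mj/ (3→5 rises), coda /∅/ ok → phonotactically legal
[vo] — σ1 onset /v/, coda /∅/ ok → phonotactically legal
[moz.fiz] — σ1 onset /m/, coda /z/ ok; σ2 onset /f/, coda /z/ ok → phonotactically legal
Phonotactically legal: [pmu.uv], [trov], [po.nu], [mji], [vo], [moz.fiz] → 6.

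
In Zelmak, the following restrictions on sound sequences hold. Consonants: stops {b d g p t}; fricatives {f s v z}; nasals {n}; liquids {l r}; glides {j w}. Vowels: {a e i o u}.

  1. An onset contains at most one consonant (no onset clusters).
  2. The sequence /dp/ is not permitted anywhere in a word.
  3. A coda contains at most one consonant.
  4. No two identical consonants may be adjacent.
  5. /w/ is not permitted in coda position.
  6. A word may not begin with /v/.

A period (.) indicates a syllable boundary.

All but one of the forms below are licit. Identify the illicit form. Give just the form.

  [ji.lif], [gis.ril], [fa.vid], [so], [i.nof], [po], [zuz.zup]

[zuz.zup]

[ji.lif] — σ1 onset /j/, coda /∅/ ok; σ2 onset /l/, coda /f/ ok → licit
[gis.ril] — σ1 onset /g/, coda /s/ ok; σ2 onset /r/, coda /l/ ok → licit
[fa.vid] — σ1 onset /f/, coda /∅/ ok; σ2 onset /v/, coda /d/ ok → licit
[so] — σ1 onset /s/, coda /∅/ ok → licit
[i.nof] — σ1 onset /∅/, coda /∅/ ok; σ2 onset /n/, coda /f/ ok → licit
[po] — σ1 onset /p/, coda /∅/ ok → licit
[zuz.zup] — violates constraint 4: adjacent identical consonants /zz/ → illicit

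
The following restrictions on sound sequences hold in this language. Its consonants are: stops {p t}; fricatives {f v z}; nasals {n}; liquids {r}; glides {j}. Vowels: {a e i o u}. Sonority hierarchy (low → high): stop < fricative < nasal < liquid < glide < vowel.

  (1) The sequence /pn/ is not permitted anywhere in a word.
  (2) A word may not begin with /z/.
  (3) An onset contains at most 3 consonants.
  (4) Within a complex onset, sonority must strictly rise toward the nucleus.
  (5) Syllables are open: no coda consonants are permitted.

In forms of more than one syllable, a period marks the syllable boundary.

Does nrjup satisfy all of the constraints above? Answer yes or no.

no

nrjup — violates constraint 5: syllable 1 coda /p/ has 1 consonant (> 0) → illicit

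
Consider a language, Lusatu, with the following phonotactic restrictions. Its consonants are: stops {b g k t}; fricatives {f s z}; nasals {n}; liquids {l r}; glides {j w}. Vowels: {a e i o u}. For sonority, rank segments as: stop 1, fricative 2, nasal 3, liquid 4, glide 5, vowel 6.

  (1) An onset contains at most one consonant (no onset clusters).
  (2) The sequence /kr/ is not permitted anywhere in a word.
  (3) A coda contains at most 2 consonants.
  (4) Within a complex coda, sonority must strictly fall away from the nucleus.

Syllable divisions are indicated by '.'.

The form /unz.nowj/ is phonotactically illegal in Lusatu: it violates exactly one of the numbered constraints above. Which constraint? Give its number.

4

/unz.nowj/: syllable 2 coda /wj/: /w/ (glide, 5) → /j/ (glide, 5) does not fall.
This is a violation of constraint 4: "Within a complex coda, sonority must strictly fall away from the nucleus."
The remaining constraints (1, 2, 3) are satisfied.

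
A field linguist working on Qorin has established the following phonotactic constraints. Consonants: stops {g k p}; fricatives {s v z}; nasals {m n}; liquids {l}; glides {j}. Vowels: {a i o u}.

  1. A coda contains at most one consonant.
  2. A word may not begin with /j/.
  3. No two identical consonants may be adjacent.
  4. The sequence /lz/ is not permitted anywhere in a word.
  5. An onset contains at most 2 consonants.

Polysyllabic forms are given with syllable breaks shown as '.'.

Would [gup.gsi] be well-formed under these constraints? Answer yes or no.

yes

[gup.gsi] — σ1 onset /g/, coda /p/ ok; σ2 onset /gs/ (2C), coda /∅/ ok → well-formed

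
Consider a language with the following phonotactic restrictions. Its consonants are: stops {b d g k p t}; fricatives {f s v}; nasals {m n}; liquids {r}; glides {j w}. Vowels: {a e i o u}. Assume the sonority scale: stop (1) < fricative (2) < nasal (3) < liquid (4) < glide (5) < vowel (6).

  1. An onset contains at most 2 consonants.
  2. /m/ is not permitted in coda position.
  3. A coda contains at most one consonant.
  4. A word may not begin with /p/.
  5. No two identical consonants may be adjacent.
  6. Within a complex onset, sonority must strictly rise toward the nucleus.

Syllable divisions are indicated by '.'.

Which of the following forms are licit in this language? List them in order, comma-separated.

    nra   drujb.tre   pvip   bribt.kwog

nra — σ1 onset /nr/ (3→4 rises), coda /∅/ ok → licit
drujb.tre — violates constraint 3: syllable 1 coda /jb/ has 2 consonants (> 1) → illicit
pvip — violates constraint 4: word begins with /p/ → illicit
bribt.kwog — violates constraint 3: syllable 1 coda /bt/ has 2 consonants (> 1) → illicit

nra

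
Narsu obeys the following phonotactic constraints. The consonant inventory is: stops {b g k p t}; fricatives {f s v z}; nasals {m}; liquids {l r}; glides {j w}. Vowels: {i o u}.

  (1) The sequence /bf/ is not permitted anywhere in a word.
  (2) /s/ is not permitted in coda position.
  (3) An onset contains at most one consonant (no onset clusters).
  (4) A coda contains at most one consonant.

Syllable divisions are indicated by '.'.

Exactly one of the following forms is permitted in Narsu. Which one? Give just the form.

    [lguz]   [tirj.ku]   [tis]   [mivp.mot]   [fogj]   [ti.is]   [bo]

[lguz] — violates constraint 3: syllable 1 onset /lg/ has 2 consonants (> 1) → not permitted
[tirj.ku] — violates constraint 4: syllable 1 coda /rj/ has 2 consonants (> 1) → not permitted
[tis] — violates constraint 2: syllable 1 coda contains /s/ → not permitted
[mivp.mot] — violates constraint 4: syllable 1 coda /vp/ has 2 consonants (> 1) → not permitted
[fogj] — violates constraint 4: syllable 1 coda /gj/ has 2 consonants (> 1) → not permitted
[ti.is] — violates constraint 2: syllable 2 coda contains /s/ → not permitted
[bo] — σ1 onset /b/, coda /∅/ ok → permitted

[bo]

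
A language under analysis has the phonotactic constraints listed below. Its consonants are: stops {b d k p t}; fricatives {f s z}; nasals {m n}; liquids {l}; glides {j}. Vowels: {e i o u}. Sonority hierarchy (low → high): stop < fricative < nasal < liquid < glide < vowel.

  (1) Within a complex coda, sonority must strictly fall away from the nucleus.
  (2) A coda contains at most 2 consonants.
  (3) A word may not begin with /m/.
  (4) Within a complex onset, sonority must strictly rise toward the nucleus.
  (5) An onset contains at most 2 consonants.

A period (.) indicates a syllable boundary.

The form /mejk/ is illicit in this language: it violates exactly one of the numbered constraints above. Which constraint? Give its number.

/mejk/: word begins with /m/.
This is a violation of constraint 3: "A word may not begin with /m/."
The remaining constraints (1, 2, 4, 5) are satisfied.

3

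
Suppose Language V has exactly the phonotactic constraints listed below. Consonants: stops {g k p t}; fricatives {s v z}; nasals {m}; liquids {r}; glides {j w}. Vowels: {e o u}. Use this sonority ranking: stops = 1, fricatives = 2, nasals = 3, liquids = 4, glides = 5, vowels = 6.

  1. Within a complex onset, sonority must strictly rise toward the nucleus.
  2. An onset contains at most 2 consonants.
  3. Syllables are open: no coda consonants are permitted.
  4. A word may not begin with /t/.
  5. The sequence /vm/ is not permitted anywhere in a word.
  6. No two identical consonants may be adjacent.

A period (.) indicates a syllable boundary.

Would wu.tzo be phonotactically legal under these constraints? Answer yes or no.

wu.tzo — σ1 onset /w/, coda /∅/ ok; σ2 onset /tz/ (1→2 rises), coda /∅/ ok → phonotactically legal

yes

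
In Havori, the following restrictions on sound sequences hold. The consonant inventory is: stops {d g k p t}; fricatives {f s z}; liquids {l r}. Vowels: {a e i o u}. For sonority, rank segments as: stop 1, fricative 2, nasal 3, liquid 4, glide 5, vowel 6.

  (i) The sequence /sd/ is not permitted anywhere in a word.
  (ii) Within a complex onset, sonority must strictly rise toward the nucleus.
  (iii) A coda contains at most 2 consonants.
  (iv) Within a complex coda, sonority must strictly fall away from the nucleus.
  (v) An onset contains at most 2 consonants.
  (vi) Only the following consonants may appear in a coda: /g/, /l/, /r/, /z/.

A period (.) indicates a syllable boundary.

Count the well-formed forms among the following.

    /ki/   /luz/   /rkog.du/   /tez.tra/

/ki/ — σ1 onset /k/, coda /∅/ ok → well-formed
/luz/ — σ1 onset /l/, coda /z/ ok → well-formed
/rkog.du/ — violates constraint (ii): syllable 1 onset /rk/: /r/ (liquid, 4) → /k/ (stop, 1) does not rise → ill-formed
/tez.tra/ — σ1 onset /t/, coda /z/ ok; σ2 onset /tr/ (1→4 rises), coda /∅/ ok → well-formed
Well-formed: /ki/, /luz/, /tez.tra/ → 3.

3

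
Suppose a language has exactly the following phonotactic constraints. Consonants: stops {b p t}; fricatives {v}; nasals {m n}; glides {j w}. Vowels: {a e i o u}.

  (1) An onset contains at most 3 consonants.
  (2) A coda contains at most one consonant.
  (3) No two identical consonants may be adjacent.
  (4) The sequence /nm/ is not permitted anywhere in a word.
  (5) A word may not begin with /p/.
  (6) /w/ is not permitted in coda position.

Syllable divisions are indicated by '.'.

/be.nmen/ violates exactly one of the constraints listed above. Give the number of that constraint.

/be.nmen/: contains banned sequence /nm/.
This is a violation of constraint 4: "The sequence /nm/ is not permitted anywhere in a word."
The remaining constraints (1, 2, 3, 5, 6) are satisfied.

4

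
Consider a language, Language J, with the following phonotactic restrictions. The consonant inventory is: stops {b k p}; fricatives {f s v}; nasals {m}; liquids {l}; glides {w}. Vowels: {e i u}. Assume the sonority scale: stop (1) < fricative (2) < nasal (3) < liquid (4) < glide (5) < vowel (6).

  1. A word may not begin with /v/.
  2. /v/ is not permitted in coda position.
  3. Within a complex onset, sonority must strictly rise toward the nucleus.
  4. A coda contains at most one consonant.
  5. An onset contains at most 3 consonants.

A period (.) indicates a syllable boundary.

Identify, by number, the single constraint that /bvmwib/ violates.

5

/bvmwib/: syllable 1 onset /bvmw/ has 4 consonants (> 3).
This is a violation of constraint 5: "An onset contains at most 3 consonants."
The remaining constraints (1, 2, 3, 4) are satisfied.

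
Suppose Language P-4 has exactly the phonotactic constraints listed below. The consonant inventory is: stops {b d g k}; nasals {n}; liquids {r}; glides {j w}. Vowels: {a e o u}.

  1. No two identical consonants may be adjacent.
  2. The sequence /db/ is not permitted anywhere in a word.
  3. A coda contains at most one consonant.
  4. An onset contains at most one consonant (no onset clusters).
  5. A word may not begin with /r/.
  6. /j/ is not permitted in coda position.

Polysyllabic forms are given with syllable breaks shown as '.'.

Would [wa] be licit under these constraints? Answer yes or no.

yes

[wa] — σ1 onset /w/, coda /∅/ ok → licit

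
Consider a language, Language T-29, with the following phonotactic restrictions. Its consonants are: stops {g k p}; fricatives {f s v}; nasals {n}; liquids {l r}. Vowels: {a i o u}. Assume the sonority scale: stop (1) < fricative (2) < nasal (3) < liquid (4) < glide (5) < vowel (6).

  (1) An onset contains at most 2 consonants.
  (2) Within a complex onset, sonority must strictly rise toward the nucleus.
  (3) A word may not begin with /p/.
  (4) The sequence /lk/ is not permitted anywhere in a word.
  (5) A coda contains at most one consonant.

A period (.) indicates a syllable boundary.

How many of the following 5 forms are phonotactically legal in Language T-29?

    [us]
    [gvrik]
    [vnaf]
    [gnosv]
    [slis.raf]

3

[us] — σ1 onset /∅/, coda /s/ ok → phonotactically legal
[gvrik] — violates constraint 1: syllable 1 onset /gvr/ has 3 consonants (> 2) → phonotactically illegal
[vnaf] — σ1 onset /vn/ (2→3 rises), coda /f/ ok → phonotactically legal
[gnosv] — violates constraint 5: syllable 1 coda /sv/ has 2 consonants (> 1) → phonotactically illegal
[slis.raf] — σ1 onset /sl/ (2→4 rises), coda /s/ ok; σ2 onset /r/, coda /f/ ok → phonotactically legal
Phonotactically legal: [us], [vnaf], [slis.raf] → 3.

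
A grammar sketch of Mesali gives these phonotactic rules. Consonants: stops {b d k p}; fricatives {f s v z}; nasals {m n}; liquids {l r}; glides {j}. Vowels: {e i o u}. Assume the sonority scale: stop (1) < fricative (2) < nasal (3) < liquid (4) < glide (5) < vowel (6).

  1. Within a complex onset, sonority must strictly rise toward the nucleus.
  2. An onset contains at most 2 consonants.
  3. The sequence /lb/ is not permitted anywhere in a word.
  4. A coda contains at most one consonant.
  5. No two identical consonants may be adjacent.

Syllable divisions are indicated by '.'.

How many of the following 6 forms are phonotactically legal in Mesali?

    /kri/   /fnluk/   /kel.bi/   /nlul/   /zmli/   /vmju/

/kri/ — σ1 onset /kr/ (1→4 rises), coda /∅/ ok → phonotactically legal
/fnluk/ — violates constraint 2: syllable 1 onset /fnl/ has 3 consonants (> 2) → phonotactically illegal
/kel.bi/ — violates constraint 3: contains banned sequence /lb/ → phonotactically illegal
/nlul/ — σ1 onset /nl/ (3→4 rises), coda /l/ ok → phonotactically legal
/zmli/ — violates constraint 2: syllable 1 onset /zml/ has 3 consonants (> 2) → phonotactically illegal
/vmju/ — violates constraint 2: syllable 1 onset /vmj/ has 3 consonants (> 2) → phonotactically illegal
Phonotactically legal: /kri/, /nlul/ → 2.

2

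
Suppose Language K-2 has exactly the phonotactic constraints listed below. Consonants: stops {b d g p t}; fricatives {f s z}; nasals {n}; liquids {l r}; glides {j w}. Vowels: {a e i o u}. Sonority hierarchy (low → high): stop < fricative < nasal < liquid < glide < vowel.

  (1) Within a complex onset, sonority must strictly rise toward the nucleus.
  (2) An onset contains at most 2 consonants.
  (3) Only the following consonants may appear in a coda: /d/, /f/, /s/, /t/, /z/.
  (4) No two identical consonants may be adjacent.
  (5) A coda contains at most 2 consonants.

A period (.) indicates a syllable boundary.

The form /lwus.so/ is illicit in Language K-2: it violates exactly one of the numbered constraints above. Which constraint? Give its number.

4

/lwus.so/: adjacent identical consonants /ss/.
This is a violation of constraint 4: "No two identical consonants may be adjacent."
The remaining constraints (1, 2, 3, 5) are satisfied.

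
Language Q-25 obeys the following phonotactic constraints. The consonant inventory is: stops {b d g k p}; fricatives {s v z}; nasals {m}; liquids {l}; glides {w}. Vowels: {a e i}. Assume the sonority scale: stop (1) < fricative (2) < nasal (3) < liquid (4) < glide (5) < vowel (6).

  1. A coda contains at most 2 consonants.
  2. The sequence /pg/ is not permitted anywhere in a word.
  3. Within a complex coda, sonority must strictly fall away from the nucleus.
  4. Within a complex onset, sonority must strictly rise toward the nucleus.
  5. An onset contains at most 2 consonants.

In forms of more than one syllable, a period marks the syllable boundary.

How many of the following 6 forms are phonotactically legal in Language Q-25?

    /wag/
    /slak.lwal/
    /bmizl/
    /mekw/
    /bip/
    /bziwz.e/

/wag/ — σ1 onset /w/, coda /g/ ok → phonotactically legal
/slak.lwal/ — σ1 onset /sl/ (2→4 rises), coda /k/ ok; σ2 onset /lw/ (4→5 rises), coda /l/ ok → phonotactically legal
/bmizl/ — violates constraint 3: syllable 1 coda /zl/: /z/ (fricative, 2) → /l/ (liquid, 4) does not fall → phonotactically illegal
/mekw/ — violates constraint 3: syllable 1 coda /kw/: /k/ (stop, 1) → /w/ (glide, 5) does not fall → phonotactically illegal
/bip/ — σ1 onset /b/, coda /p/ ok → phonotactically legal
/bziwz.e/ — σ1 onset /bz/ (1→2 rises), coda /wz/ (5→2 falls) ok; σ2 onset /∅/, coda /∅/ ok → phonotactically legal
Phonotactically legal: /wag/, /slak.lwal/, /bip/, /bziwz.e/ → 4.

4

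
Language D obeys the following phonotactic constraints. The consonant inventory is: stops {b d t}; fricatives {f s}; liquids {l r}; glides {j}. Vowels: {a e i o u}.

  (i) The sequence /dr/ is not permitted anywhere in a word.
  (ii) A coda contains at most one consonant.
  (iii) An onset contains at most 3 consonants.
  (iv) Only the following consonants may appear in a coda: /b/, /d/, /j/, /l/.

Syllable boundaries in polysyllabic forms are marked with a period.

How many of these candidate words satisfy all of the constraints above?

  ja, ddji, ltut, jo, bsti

ja — σ1 onset /j/, coda /∅/ ok → licit
ddji — σ1 onset /ddj/ (3C), coda /∅/ ok → licit
ltut — violates constraint (iv): syllable 1 coda contains /t/, which is not a licensed coda consonant → illicit
jo — σ1 onset /j/, coda /∅/ ok → licit
bsti — σ1 onset /bst/ (3C), coda /∅/ ok → licit
Licit: ja, ddji, jo, bsti → 4.

4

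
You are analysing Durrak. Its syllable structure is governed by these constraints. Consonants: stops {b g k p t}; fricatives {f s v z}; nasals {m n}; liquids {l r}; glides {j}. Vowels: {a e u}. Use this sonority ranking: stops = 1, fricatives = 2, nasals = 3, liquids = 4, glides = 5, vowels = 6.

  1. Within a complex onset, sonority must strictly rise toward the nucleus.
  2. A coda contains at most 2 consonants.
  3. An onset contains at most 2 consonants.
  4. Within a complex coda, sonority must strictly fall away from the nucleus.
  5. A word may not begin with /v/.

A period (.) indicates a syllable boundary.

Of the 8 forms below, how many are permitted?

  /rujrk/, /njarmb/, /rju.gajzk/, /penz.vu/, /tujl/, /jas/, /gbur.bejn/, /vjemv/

/rujrk/ — violates constraint 2: syllable 1 coda /jrk/ has 3 consonants (> 2) → not permitted
/njarmb/ — violates constraint 2: syllable 1 coda /rmb/ has 3 consonants (> 2) → not permitted
/rju.gajzk/ — violates constraint 2: syllable 2 coda /jzk/ has 3 consonants (> 2) → not permitted
/penz.vu/ — σ1 onset /p/, coda /nz/ (3→2 falls) ok; σ2 onset /v/, coda /∅/ ok → permitted
/tujl/ — σ1 onset /t/, coda /jl/ (5→4 falls) ok → permitted
/jas/ — σ1 onset /j/, coda /s/ ok → permitted
/gbur.bejn/ — violates constraint 1: syllable 1 onset /gb/: /g/ (stop, 1) → /b/ (stop, 1) does not rise → not permitted
/vjemv/ — violates constraint 5: word begins with /v/ → not permitted
Permitted: /penz.vu/, /tujl/, /jas/ → 3.

3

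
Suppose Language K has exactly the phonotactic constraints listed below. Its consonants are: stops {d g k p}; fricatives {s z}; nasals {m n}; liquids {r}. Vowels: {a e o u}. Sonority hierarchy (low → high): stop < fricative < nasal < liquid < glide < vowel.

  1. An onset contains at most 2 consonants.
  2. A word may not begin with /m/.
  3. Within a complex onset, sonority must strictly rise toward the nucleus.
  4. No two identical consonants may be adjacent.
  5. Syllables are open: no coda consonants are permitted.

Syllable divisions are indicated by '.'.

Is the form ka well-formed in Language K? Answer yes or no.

ka — σ1 onset /k/, coda /∅/ ok → well-formed

yes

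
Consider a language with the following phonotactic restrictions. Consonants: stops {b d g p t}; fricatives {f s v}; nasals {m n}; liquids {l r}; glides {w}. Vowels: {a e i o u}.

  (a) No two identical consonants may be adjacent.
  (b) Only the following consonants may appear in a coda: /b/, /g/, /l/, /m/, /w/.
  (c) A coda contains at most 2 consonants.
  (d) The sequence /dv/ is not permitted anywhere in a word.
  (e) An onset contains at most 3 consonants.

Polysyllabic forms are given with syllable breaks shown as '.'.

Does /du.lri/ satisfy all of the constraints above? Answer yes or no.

yes

/du.lri/ — σ1 onset /d/, coda /∅/ ok; σ2 onset /lr/ (2C), coda /∅/ ok → phonotactically legal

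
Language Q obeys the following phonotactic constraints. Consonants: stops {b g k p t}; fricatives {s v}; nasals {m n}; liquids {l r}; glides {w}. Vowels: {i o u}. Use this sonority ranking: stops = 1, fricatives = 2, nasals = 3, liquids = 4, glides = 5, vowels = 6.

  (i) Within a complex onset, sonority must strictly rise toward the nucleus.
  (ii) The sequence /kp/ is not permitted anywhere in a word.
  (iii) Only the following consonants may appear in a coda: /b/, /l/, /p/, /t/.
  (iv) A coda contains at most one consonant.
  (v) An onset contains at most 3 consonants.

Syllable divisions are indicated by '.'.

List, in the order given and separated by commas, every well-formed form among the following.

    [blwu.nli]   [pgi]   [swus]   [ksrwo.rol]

[blwu.nli]

[blwu.nli] — σ1 onset /blw/ (1→4→5 rises), coda /∅/ ok; σ2 onset /nl/ (3→4 rises), coda /∅/ ok → well-formed
[pgi] — violates constraint (i): syllable 1 onset /pg/: /p/ (stop, 1) → /g/ (stop, 1) does not rise → ill-formed
[swus] — violates constraint (iii): syllable 1 coda contains /s/, which is not a licensed coda consonant → ill-formed
[ksrwo.rol] — violates constraint (v): syllable 1 onset /ksrw/ has 4 consonants (> 3) → ill-formed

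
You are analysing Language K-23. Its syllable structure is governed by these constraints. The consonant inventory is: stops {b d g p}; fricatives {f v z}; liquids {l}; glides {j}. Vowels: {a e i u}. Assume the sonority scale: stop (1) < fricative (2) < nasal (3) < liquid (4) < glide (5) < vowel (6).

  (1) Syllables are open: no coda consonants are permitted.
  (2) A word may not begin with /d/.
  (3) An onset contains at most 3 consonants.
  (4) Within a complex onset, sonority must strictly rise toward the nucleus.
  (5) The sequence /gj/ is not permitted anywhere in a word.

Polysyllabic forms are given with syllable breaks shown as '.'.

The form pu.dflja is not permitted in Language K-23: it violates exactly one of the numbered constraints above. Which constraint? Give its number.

3

pu.dflja: syllable 2 onset /dflj/ has 4 consonants (> 3).
This is a violation of constraint 3: "An onset contains at most 3 consonants."
The remaining constraints (1, 2, 4, 5) are satisfied.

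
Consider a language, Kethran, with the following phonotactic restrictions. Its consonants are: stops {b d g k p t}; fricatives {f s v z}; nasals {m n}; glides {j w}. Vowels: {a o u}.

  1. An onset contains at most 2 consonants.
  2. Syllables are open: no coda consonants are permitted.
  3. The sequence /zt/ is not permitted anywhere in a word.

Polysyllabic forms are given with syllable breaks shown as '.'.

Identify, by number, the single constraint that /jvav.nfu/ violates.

/jvav.nfu/: syllable 1 coda /v/ has 1 consonant (> 0).
This is a violation of constraint 2: "Syllables are open: no coda consonants are permitted."
The remaining constraints (1, 3) are satisfied.

2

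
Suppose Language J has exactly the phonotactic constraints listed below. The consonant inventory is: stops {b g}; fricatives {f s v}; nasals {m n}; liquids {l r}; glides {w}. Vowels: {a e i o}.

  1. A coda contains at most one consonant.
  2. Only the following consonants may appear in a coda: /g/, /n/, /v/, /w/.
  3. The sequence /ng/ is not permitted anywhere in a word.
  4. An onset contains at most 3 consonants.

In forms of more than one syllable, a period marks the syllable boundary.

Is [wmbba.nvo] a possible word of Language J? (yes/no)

[wmbba.nvo] — violates constraint 4: syllable 1 onset /wmbb/ has 4 consonants (> 3) → not permitted

no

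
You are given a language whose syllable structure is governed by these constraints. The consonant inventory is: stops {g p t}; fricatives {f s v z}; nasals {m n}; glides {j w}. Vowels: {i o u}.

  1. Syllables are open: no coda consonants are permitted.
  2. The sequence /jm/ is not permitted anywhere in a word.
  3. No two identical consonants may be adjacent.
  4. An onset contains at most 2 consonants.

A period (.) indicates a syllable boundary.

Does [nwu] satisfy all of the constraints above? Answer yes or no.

[nwu] — σ1 onset /nw/ (2C), coda /∅/ ok → well-formed

yes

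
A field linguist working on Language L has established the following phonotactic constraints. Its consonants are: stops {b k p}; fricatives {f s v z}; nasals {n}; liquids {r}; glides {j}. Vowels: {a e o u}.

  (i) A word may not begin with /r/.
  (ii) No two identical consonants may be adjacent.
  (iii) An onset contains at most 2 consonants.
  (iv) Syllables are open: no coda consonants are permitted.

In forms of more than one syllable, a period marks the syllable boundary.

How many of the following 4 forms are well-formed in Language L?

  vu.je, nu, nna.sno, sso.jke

vu.je — σ1 onset /v/, coda /∅/ ok; σ2 onset /j/, coda /∅/ ok → well-formed
nu — σ1 onset /n/, coda /∅/ ok → well-formed
nna.sno — violates constraint (ii): adjacent identical consonants /nn/ → ill-formed
sso.jke — violates constraint (ii): adjacent identical consonants /ss/ → ill-formed
Well-formed: vu.je, nu → 2.

2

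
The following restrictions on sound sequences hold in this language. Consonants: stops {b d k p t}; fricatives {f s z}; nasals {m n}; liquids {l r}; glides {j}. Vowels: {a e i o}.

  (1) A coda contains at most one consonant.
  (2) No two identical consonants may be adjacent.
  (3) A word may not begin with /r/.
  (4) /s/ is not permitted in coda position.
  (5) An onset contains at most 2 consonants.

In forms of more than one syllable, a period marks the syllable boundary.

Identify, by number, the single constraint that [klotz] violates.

[klotz]: syllable 1 coda /tz/ has 2 consonants (> 1).
This is a violation of constraint 1: "A coda contains at most one consonant."
The remaining constraints (2, 3, 4, 5) are satisfied.

1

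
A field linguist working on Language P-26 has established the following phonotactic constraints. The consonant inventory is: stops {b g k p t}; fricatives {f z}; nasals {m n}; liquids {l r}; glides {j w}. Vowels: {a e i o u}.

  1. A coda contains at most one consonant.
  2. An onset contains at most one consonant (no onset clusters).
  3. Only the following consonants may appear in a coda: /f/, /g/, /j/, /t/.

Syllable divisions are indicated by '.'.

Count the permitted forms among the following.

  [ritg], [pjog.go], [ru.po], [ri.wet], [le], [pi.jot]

[ritg] — violates constraint 1: syllable 1 coda /tg/ has 2 consonants (> 1) → not permitted
[pjog.go] — violates constraint 2: syllable 1 onset /pj/ has 2 consonants (> 1) → not permitted
[ru.po] — σ1 onset /r/, coda /∅/ ok; σ2 onset /p/, coda /∅/ ok → permitted
[ri.wet] — σ1 onset /r/, coda /∅/ ok; σ2 onset /w/, coda /t/ ok → permitted
[le] — σ1 onset /l/, coda /∅/ ok → permitted
[pi.jot] — σ1 onset /p/, coda /∅/ ok; σ2 onset /j/, coda /t/ ok → permitted
Permitted: [ru.po], [ri.wet], [le], [pi.jot] → 4.

4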